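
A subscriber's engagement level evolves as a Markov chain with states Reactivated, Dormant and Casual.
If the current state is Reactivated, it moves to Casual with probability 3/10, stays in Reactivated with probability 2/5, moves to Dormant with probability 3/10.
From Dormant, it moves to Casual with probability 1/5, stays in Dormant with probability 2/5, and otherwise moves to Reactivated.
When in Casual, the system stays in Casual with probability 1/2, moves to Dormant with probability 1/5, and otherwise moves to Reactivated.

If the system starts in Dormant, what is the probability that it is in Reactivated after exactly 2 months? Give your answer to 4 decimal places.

Sum over the intermediate state after 1 month:
P = P(Dormant→Reactivated)·P(Reactivated→Reactivated) + P(Dormant→Dormant)·P(Dormant→Reactivated) + P(Dormant→Casual)·P(Casual→Reactivated)
  = 0.4×0.4 + 0.4×0.4 + 0.2×0.3
  = 0.1600 + 0.1600 + 0.0600 = 0.3800

0.3800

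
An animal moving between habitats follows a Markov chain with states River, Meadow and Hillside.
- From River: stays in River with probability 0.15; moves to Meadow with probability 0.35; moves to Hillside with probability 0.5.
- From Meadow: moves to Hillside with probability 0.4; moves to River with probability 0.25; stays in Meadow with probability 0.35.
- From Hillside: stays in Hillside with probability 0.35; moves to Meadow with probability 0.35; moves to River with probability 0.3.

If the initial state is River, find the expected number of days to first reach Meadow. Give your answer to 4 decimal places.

2.8571

Let t(s) be the expected number of days to first reach Meadow from state s, with t(Meadow) = 0. Conditioning on the first day:
t(River) = 1 + 0.15·t(River) + 0.5·t(Hillside)
t(Hillside) = 1 + 0.3·t(River) + 0.35·t(Hillside)
Solving: t(River) = 2.8571, t(Hillside) = 2.8571.
Expected days from River to Meadow: 2.8571.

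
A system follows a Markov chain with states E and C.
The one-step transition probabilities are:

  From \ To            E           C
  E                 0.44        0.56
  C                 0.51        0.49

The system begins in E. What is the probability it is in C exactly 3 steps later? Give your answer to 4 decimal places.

Propagate the distribution vector 3 steps from E.
After 0 steps: (1.0000, 0.0000)
After 1 step: (0.4400, 0.5600)
After 2 steps: (0.4792, 0.5208)
After 3 steps: (0.4765, 0.5235)
P(in C after 3 steps) = 0.5235

0.5235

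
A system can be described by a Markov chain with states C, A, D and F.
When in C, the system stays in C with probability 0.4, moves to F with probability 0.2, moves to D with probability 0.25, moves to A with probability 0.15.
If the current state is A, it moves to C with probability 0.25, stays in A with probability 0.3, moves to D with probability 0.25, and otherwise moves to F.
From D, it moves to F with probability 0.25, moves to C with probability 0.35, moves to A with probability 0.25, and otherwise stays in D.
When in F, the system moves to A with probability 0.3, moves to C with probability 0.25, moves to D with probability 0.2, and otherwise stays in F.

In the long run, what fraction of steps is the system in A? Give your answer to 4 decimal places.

Let the stationary distribution be π with π = πP and π_1 + π_2 + π_3 + π_4 = 1.
π_1 = 0.4·π_1 + 0.25·π_2 + 0.35·π_3 + 0.25·π_4
π_2 = 0.15·π_1 + 0.3·π_2 + 0.25·π_3 + 0.3·π_4
π_3 = 0.25·π_1 + 0.25·π_2 + 0.15·π_3 + 0.2·π_4
Solving with the normalization constraint gives π = (0.3197, 0.2412, 0.2172, 0.2220).
So the stationary probability of A is 0.2412.

0.2412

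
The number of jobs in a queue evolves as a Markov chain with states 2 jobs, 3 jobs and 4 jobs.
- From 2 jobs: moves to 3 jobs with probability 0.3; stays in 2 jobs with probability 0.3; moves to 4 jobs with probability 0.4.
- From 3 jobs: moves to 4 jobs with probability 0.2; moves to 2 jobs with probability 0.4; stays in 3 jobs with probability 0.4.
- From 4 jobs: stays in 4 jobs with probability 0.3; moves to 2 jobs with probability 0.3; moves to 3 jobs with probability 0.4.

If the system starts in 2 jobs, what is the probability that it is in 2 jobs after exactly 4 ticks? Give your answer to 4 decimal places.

0.3367

Propagate the distribution vector 4 ticks from 2 jobs.
After 0 ticks: (1.0000, 0.0000, 0.0000)
After 1 tick: (0.3000, 0.3000, 0.4000)
After 2 ticks: (0.3300, 0.3700, 0.3000)
After 3 ticks: (0.3370, 0.3670, 0.2960)
After 4 ticks: (0.3367, 0.3663, 0.2970)
P(in 2 jobs after 4 ticks) = 0.3367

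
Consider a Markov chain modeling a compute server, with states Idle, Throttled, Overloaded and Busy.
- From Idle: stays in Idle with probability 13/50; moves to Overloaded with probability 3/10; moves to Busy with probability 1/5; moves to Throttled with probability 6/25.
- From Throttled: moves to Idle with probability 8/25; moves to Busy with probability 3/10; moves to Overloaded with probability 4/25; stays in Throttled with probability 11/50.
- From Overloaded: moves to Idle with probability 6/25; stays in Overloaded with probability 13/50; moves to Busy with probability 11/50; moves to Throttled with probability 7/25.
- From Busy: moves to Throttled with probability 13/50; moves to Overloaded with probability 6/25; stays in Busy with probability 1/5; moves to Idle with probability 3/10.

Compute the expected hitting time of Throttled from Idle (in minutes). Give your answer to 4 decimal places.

3.9189

Let t(s) be the expected number of minutes to first reach Throttled from state s, with t(Throttled) = 0. Conditioning on the first minute:
t(Idle) = 1 + 0.26·t(Idle) + 0.3·t(Overloaded) + 0.2·t(Busy)
t(Overloaded) = 1 + 0.24·t(Idle) + 0.26·t(Overloaded) + 0.22·t(Busy)
t(Busy) = 1 + 0.3·t(Idle) + 0.24·t(Overloaded) + 0.2·t(Busy)
Solving: t(Idle) = 3.9189, t(Overloaded) = 3.7668, t(Busy) = 3.8496.
Expected minutes from Idle to Throttled: 3.9189.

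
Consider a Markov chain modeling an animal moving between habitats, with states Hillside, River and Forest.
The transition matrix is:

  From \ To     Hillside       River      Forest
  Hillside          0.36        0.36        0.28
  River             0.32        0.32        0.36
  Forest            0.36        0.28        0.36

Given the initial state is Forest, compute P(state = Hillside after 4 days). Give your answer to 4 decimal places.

Propagate the distribution vector 4 days from Forest.
After 0 days: (0.0000, 0.0000, 1.0000)
After 1 day: (0.3600, 0.2800, 0.3600)
After 2 days: (0.3488, 0.3200, 0.3312)
After 3 days: (0.3472, 0.3207, 0.3321)
After 4 days: (0.3472, 0.3206, 0.3322)
P(in Hillside after 4 days) = 0.3472

0.3472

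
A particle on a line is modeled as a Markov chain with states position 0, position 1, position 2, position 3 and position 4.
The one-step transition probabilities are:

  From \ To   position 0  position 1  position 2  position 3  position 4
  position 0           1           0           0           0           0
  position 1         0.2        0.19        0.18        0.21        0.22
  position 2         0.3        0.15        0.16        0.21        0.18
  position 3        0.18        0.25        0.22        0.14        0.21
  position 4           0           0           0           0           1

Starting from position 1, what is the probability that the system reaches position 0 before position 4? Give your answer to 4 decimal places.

Let h(s) be the probability of absorption at position 0 starting from transient state s. Then h(position 0) = 1 and h(position 4) = 0. By first-step analysis:
h(position 1) = 0.2·1 + 0.19·h(position 1) + 0.18·h(position 2) + 0.21·h(position 3) + 0.22·0
h(position 2) = 0.3·1 + 0.15·h(position 1) + 0.16·h(position 2) + 0.21·h(position 3) + 0.18·0
h(position 3) = 0.18·1 + 0.25·h(position 1) + 0.22·h(position 2) + 0.14·h(position 3) + 0.21·0
Solving: h(position 1) = 0.5045, h(position 2) = 0.5729, h(position 3) = 0.5025.
Starting from position 1, the probability is 0.5045.

0.5045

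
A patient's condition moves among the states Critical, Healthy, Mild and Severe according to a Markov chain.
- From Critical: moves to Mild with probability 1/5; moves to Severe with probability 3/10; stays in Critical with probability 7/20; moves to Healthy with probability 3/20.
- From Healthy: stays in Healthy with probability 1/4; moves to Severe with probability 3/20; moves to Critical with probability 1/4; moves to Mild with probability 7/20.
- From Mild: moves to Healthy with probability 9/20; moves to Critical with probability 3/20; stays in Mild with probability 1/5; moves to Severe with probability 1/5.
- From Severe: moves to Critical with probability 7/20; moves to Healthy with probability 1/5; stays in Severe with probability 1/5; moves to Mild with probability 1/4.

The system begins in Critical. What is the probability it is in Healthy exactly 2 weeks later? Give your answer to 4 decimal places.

Propagate the distribution vector 2 weeks from Critical.
After 0 weeks: (1.0000, 0.0000, 0.0000, 0.0000)
After 1 week: (0.3500, 0.1500, 0.2000, 0.3000)
After 2 weeks: (0.2950, 0.2400, 0.2375, 0.2275)
P(in Healthy after 2 weeks) = 0.2400

0.2400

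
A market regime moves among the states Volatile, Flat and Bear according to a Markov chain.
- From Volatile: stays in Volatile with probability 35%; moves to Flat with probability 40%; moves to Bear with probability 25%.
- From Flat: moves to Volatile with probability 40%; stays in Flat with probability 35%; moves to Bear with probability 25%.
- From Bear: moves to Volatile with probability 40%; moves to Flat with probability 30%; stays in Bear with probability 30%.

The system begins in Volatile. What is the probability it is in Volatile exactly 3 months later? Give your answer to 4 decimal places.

0.3809

Propagate the distribution vector 3 months from Volatile.
After 0 months: (1.0000, 0.0000, 0.0000)
After 1 month: (0.3500, 0.4000, 0.2500)
After 2 months: (0.3825, 0.3550, 0.2625)
After 3 months: (0.3809, 0.3560, 0.2631)
P(in Volatile after 3 months) = 0.3809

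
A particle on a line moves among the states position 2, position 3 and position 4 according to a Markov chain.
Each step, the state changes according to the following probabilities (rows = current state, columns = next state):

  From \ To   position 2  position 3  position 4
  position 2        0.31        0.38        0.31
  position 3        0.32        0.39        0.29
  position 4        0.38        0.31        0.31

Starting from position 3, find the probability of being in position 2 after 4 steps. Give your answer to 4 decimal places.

Propagate the distribution vector 4 steps from position 3.
After 0 steps: (0.0000, 1.0000, 0.0000)
After 1 step: (0.3200, 0.3900, 0.2900)
After 2 steps: (0.3342, 0.3636, 0.3022)
After 3 steps: (0.3348, 0.3625, 0.3027)
After 4 steps: (0.3348, 0.3624, 0.3028)
P(in position 2 after 4 steps) = 0.3348

0.3348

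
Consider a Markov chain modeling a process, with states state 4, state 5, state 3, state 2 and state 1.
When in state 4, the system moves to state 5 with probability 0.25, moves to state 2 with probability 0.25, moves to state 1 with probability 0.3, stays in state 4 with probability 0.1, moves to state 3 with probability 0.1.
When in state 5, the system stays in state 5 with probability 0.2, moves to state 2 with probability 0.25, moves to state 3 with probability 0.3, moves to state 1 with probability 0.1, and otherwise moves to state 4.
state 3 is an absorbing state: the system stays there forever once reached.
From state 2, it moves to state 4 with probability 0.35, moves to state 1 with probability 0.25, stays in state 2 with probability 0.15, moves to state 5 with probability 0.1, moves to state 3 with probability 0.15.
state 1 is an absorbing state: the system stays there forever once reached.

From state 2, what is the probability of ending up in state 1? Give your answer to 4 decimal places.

0.5993

Let h(s) be the probability of absorption at state 1 starting from transient state s. Then h(state 1) = 1 and h(state 3) = 0. By first-step analysis:
h(state 4) = 0.1·h(state 4) + 0.25·h(state 5) + 0.1·0 + 0.25·h(state 2) + 0.3·1
h(state 5) = 0.15·h(state 4) + 0.2·h(state 5) + 0.3·0 + 0.25·h(state 2) + 0.1·1
h(state 2) = 0.35·h(state 4) + 0.1·h(state 5) + 0.15·0 + 0.15·h(state 2) + 0.25·1
Solving: h(state 4) = 0.6188, h(state 5) = 0.4283, h(state 2) = 0.5993.
Starting from state 2, the probability is 0.5993.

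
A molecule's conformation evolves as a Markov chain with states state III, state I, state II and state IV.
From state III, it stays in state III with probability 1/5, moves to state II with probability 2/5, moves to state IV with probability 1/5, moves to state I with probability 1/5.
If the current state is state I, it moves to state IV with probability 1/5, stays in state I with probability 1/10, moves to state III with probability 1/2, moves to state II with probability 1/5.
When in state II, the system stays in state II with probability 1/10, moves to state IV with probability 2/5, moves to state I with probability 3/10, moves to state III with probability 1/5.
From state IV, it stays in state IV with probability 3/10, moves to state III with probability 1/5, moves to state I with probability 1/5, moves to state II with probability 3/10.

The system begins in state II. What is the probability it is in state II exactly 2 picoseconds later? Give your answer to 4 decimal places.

0.2700

Propagate the distribution vector 2 picoseconds from state II.
After 0 picoseconds: (0.0000, 0.0000, 1.0000, 0.0000)
After 1 picosecond: (0.2000, 0.3000, 0.1000, 0.4000)
After 2 picoseconds: (0.2900, 0.1800, 0.2700, 0.2600)
P(in state II after 2 picoseconds) = 0.2700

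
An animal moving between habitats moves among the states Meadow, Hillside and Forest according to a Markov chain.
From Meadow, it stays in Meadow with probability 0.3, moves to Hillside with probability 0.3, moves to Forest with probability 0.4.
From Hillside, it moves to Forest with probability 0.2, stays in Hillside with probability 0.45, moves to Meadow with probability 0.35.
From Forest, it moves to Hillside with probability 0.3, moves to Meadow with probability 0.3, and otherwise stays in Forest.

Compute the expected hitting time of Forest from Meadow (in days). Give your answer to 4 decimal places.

Let t(s) be the expected number of days to first reach Forest from state s, with t(Forest) = 0. Conditioning on the first day:
t(Meadow) = 1 + 0.3·t(Meadow) + 0.3·t(Hillside)
t(Hillside) = 1 + 0.35·t(Meadow) + 0.45·t(Hillside)
Solving: t(Meadow) = 3.0357, t(Hillside) = 3.7500.
Expected days from Meadow to Forest: 3.0357.

3.0357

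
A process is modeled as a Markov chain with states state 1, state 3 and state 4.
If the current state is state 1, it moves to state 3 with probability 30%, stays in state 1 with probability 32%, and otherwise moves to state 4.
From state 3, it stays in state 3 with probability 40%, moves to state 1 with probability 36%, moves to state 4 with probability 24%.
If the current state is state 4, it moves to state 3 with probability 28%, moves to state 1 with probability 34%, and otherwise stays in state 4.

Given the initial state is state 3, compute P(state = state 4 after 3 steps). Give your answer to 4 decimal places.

Propagate the distribution vector 3 steps from state 3.
After 0 steps: (0.0000, 1.0000, 0.0000)
After 1 step: (0.3600, 0.4000, 0.2400)
After 2 steps: (0.3408, 0.3352, 0.3240)
After 3 steps: (0.3399, 0.3270, 0.3331)
P(in state 4 after 3 steps) = 0.3331

0.3331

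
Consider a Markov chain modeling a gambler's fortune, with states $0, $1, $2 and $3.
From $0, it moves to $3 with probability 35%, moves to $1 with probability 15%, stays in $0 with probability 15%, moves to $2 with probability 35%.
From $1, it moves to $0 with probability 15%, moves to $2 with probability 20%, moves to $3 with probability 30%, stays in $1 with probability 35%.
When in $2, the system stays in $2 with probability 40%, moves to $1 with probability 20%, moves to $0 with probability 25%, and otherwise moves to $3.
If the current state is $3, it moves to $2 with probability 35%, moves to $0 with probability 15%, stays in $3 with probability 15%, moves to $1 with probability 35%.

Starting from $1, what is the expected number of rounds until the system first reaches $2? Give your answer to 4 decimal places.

3.8079

Let t(s) be the expected number of rounds to first reach $2 from state s, with t($2) = 0. Conditioning on the first round:
t($0) = 1 + 0.15·t($0) + 0.15·t($1) + 0.35·t($3)
t($1) = 1 + 0.15·t($0) + 0.35·t($1) + 0.3·t($3)
t($3) = 1 + 0.15·t($0) + 0.35·t($1) + 0.15·t($3)
Solving: t($0) = 3.2119, t($1) = 3.8079, t($3) = 3.3113.
Expected rounds from $1 to $2: 3.8079.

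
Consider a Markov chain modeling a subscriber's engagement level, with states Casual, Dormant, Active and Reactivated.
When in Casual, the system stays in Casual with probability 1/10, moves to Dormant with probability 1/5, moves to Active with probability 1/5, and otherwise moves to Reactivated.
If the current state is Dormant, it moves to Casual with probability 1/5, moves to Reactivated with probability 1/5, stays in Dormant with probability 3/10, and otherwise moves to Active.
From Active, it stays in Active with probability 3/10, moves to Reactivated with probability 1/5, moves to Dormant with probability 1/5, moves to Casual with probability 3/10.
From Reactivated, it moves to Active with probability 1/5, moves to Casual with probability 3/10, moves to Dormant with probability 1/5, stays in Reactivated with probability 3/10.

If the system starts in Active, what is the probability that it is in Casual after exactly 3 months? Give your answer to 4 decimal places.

Propagate the distribution vector 3 months from Active.
After 0 months: (0.0000, 0.0000, 1.0000, 0.0000)
After 1 month: (0.3000, 0.2000, 0.3000, 0.2000)
After 2 months: (0.2200, 0.2200, 0.2500, 0.3100)
After 3 months: (0.2340, 0.2220, 0.2470, 0.2970)
P(in Casual after 3 months) = 0.2340

0.2340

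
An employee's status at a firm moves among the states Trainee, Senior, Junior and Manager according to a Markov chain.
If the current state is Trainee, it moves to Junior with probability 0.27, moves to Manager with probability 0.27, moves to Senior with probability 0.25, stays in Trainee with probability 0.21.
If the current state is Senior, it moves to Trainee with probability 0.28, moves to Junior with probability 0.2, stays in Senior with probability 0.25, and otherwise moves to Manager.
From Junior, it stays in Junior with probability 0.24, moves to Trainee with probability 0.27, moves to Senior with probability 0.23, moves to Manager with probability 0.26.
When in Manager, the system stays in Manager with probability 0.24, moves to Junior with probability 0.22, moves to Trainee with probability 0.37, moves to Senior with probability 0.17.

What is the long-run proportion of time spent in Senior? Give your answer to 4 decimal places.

Let the stationary distribution be π with π = πP and π_1 + π_2 + π_3 + π_4 = 1.
π_1 = 0.21·π_1 + 0.28·π_2 + 0.27·π_3 + 0.37·π_4
π_2 = 0.25·π_1 + 0.25·π_2 + 0.23·π_3 + 0.17·π_4
π_3 = 0.27·π_1 + 0.2·π_2 + 0.24·π_3 + 0.22·π_4
Solving with the normalization constraint gives π = (0.2814, 0.2245, 0.2343, 0.2599).
So the stationary probability of Senior is 0.2245.

0.2245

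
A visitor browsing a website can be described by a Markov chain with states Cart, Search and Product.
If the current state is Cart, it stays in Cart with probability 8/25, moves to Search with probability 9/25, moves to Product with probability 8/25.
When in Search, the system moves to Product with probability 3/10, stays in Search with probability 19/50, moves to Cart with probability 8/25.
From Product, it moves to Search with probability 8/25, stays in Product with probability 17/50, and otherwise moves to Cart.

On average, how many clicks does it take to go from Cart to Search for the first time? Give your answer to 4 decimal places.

Let t(s) be the expected number of clicks to first reach Search from state s, with t(Search) = 0. Conditioning on the first click:
t(Cart) = 1 + 0.32·t(Cart) + 0.32·t(Product)
t(Product) = 1 + 0.34·t(Cart) + 0.34·t(Product)
Solving: t(Cart) = 2.8824, t(Product) = 3.0000.
Expected clicks from Cart to Search: 2.8824.

2.8824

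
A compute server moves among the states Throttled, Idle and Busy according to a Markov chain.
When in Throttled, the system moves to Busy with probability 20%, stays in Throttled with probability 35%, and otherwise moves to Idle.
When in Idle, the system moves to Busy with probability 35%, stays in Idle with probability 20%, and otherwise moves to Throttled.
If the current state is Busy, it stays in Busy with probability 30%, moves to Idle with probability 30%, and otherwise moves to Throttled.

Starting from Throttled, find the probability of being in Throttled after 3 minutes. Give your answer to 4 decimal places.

0.3951

Propagate the distribution vector 3 minutes from Throttled.
After 0 minutes: (1.0000, 0.0000, 0.0000)
After 1 minute: (0.3500, 0.4500, 0.2000)
After 2 minutes: (0.4050, 0.3075, 0.2875)
After 3 minutes: (0.3951, 0.3300, 0.2749)
P(in Throttled after 3 minutes) = 0.3951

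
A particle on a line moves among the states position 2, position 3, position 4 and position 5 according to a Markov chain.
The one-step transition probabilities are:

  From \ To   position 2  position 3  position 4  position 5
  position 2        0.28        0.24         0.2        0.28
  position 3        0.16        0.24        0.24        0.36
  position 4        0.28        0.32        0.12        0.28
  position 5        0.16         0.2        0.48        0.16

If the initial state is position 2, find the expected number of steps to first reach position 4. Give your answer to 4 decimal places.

Let t(s) be the expected number of steps to first reach position 4 from state s, with t(position 4) = 0. Conditioning on the first step:
t(position 2) = 1 + 0.28·t(position 2) + 0.24·t(position 3) + 0.28·t(position 5)
t(position 3) = 1 + 0.16·t(position 2) + 0.24·t(position 3) + 0.36·t(position 5)
t(position 5) = 1 + 0.16·t(position 2) + 0.2·t(position 3) + 0.16·t(position 5)
Solving: t(position 2) = 3.5241, t(position 3) = 3.3133, t(position 5) = 2.6506.
Expected steps from position 2 to position 4: 3.5241.

3.5241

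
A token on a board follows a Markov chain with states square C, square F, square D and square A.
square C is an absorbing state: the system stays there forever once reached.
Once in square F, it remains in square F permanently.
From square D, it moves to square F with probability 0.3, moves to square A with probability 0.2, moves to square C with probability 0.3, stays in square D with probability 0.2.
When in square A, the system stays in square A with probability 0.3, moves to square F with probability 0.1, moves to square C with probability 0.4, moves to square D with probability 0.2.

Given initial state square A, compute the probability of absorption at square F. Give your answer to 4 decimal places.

Let h(s) be the probability of absorption at square F starting from transient state s. Then h(square F) = 1 and h(square C) = 0. By first-step analysis:
h(square D) = 0.3·0 + 0.3·1 + 0.2·h(square D) + 0.2·h(square A)
h(square A) = 0.4·0 + 0.1·1 + 0.2·h(square D) + 0.3·h(square A)
Solving: h(square D) = 0.4423, h(square A) = 0.2692.
Starting from square A, the probability is 0.2692.

0.2692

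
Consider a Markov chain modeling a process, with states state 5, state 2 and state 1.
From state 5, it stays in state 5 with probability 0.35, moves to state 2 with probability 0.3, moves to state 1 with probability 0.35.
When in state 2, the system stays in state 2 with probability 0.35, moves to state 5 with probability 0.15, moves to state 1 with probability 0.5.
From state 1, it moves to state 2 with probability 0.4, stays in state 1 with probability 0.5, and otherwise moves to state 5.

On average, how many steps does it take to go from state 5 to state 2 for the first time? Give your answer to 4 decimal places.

Let t(s) be the expected number of steps to first reach state 2 from state s, with t(state 2) = 0. Conditioning on the first step:
t(state 5) = 1 + 0.35·t(state 5) + 0.35·t(state 1)
t(state 1) = 1 + 0.1·t(state 5) + 0.5·t(state 1)
Solving: t(state 5) = 2.9310, t(state 1) = 2.5862.
Expected steps from state 5 to state 2: 2.9310.

2.9310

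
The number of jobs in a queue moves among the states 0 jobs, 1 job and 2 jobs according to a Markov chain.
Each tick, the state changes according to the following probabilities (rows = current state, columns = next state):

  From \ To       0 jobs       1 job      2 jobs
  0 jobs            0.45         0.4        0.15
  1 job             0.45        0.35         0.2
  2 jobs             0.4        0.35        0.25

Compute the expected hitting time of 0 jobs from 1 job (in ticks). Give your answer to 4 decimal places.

Let t(s) be the expected number of ticks to first reach 0 jobs from state s, with t(0 jobs) = 0. Conditioning on the first tick:
t(1 job) = 1 + 0.35·t(1 job) + 0.2·t(2 jobs)
t(2 jobs) = 1 + 0.35·t(1 job) + 0.25·t(2 jobs)
Solving: t(1 job) = 2.2754, t(2 jobs) = 2.3952.
Expected ticks from 1 job to 0 jobs: 2.2754.

2.2754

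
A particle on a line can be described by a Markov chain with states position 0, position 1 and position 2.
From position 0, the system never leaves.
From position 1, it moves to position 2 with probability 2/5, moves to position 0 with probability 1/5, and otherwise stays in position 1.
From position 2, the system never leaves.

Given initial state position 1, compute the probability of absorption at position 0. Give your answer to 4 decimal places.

Let h(s) be the probability of absorption at position 0 starting from transient state s. Then h(position 0) = 1 and h(position 2) = 0. By first-step analysis:
h(position 1) = 0.2·1 + 0.4·h(position 1) + 0.4·0
Solving: h(position 1) = 0.3333.
Starting from position 1, the probability is 0.3333.

0.3333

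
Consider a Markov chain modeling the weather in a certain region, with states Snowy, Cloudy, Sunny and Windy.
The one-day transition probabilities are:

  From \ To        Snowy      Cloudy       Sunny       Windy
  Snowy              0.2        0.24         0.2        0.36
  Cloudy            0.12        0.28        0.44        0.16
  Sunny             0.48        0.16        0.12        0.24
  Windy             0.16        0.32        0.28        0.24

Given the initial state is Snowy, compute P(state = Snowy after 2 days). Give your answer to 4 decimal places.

0.2224

Propagate the distribution vector 2 days from Snowy.
After 0 days: (1.0000, 0.0000, 0.0000, 0.0000)
After 1 day: (0.2000, 0.2400, 0.2000, 0.3600)
After 2 days: (0.2224, 0.2624, 0.2704, 0.2448)
P(in Snowy after 2 days) = 0.2224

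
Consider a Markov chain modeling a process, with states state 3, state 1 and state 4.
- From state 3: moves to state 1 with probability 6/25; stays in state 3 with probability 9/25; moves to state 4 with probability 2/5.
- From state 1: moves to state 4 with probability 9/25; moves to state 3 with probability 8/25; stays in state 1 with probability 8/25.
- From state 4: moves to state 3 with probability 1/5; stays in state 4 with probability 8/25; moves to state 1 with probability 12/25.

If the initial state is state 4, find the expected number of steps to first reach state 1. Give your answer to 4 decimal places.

2.3649

Let t(s) be the expected number of steps to first reach state 1 from state s, with t(state 1) = 0. Conditioning on the first step:
t(state 3) = 1 + 0.36·t(state 3) + 0.4·t(state 4)
t(state 4) = 1 + 0.2·t(state 3) + 0.32·t(state 4)
Solving: t(state 3) = 3.0405, t(state 4) = 2.3649.
Expected steps from state 4 to state 1: 2.3649.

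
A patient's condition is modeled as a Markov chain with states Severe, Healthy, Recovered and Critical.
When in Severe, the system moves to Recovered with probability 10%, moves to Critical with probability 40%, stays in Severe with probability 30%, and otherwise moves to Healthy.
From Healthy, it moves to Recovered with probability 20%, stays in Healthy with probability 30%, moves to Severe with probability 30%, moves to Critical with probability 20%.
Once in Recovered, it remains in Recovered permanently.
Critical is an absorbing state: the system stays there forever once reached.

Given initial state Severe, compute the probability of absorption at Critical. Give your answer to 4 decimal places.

0.7442

Let h(s) be the probability of absorption at Critical starting from transient state s. Then h(Critical) = 1 and h(Recovered) = 0. By first-step analysis:
h(Severe) = 0.3·h(Severe) + 0.2·h(Healthy) + 0.1·0 + 0.4·1
h(Healthy) = 0.3·h(Severe) + 0.3·h(Healthy) + 0.2·0 + 0.2·1
Solving: h(Severe) = 0.7442, h(Healthy) = 0.6047.
Starting from Severe, the probability is 0.7442.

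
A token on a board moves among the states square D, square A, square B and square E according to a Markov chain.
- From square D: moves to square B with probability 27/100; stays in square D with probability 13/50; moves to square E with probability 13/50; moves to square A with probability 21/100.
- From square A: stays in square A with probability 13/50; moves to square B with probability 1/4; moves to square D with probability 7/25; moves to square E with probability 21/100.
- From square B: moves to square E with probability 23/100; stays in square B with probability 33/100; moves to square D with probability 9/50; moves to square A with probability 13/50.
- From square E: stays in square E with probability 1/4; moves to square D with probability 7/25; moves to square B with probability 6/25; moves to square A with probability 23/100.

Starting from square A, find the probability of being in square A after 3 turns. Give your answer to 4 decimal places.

Propagate the distribution vector 3 turns from square A.
After 0 turns: (0.0000, 1.0000, 0.0000, 0.0000)
After 1 turn: (0.2800, 0.2600, 0.2500, 0.2100)
After 2 turns: (0.2494, 0.2397, 0.2735, 0.2374)
After 3 turns: (0.2477, 0.2404, 0.2745, 0.2374)
P(in square A after 3 turns) = 0.2404

0.2404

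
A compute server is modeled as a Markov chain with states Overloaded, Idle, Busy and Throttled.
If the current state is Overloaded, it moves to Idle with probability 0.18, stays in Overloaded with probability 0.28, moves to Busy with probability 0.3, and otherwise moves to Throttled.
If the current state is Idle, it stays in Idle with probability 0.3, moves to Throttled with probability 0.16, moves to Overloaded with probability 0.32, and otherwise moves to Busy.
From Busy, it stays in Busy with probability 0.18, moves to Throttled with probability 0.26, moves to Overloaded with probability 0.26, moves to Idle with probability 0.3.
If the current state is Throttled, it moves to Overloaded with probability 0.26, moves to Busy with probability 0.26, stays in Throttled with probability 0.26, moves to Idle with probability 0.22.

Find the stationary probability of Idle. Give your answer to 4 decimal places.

0.2480

Let the stationary distribution be π with π = πP and π_1 + π_2 + π_3 + π_4 = 1.
π_1 = 0.28·π_1 + 0.32·π_2 + 0.26·π_3 + 0.26·π_4
π_2 = 0.18·π_1 + 0.3·π_2 + 0.3·π_3 + 0.22·π_4
π_3 = 0.3·π_1 + 0.22·π_2 + 0.18·π_3 + 0.26·π_4
Solving with the normalization constraint gives π = (0.2805, 0.2480, 0.2419, 0.2296).
So the stationary probability of Idle is 0.2480.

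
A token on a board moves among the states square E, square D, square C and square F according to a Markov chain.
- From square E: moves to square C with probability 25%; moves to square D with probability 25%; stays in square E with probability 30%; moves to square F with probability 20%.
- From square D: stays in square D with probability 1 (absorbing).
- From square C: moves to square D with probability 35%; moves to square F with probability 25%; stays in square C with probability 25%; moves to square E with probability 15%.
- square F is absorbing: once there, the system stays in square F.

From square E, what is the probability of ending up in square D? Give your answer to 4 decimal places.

Let h(s) be the probability of absorption at square D starting from transient state s. Then h(square D) = 1 and h(square F) = 0. By first-step analysis:
h(square E) = 0.3·h(square E) + 0.25·1 + 0.25·h(square C) + 0.2·0
h(square C) = 0.15·h(square E) + 0.35·1 + 0.25·h(square C) + 0.25·0
Solving: h(square E) = 0.5641, h(square C) = 0.5795.
Starting from square E, the probability is 0.5641.

0.5641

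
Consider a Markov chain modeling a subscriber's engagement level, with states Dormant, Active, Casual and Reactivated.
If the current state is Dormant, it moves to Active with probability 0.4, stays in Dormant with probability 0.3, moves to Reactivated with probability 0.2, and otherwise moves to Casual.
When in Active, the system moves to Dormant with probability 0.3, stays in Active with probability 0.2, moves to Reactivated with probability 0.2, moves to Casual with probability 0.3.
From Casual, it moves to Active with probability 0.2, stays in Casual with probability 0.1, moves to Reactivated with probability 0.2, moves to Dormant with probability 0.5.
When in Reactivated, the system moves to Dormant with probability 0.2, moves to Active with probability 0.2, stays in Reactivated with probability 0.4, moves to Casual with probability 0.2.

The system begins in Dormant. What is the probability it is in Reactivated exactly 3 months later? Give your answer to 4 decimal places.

0.2480

Propagate the distribution vector 3 months from Dormant.
After 0 months: (1.0000, 0.0000, 0.0000, 0.0000)
After 1 month: (0.3000, 0.4000, 0.1000, 0.2000)
After 2 months: (0.3000, 0.2600, 0.2000, 0.2400)
After 3 months: (0.3160, 0.2600, 0.1760, 0.2480)
P(in Reactivated after 3 months) = 0.2480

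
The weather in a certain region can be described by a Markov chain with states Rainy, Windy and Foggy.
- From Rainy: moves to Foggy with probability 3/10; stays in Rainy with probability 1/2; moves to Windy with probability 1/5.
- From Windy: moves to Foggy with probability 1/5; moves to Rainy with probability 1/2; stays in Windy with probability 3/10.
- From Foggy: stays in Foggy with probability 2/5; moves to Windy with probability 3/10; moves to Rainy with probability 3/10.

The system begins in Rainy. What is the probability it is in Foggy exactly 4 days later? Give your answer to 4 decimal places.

0.3050

Propagate the distribution vector 4 days from Rainy.
After 0 days: (1.0000, 0.0000, 0.0000)
After 1 day: (0.5000, 0.2000, 0.3000)
After 2 days: (0.4400, 0.2500, 0.3100)
After 3 days: (0.4380, 0.2560, 0.3060)
After 4 days: (0.4388, 0.2562, 0.3050)
P(in Foggy after 4 days) = 0.3050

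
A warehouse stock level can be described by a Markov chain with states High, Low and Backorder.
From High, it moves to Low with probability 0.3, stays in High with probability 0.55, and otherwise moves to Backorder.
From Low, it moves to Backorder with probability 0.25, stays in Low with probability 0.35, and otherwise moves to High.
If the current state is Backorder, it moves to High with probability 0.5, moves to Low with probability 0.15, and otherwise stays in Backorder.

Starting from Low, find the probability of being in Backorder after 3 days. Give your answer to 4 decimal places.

Propagate the distribution vector 3 days from Low.
After 0 days: (0.0000, 1.0000, 0.0000)
After 1 day: (0.4000, 0.3500, 0.2500)
After 2 days: (0.4850, 0.2800, 0.2350)
After 3 days: (0.4963, 0.2788, 0.2250)
P(in Backorder after 3 days) = 0.2250

0.2250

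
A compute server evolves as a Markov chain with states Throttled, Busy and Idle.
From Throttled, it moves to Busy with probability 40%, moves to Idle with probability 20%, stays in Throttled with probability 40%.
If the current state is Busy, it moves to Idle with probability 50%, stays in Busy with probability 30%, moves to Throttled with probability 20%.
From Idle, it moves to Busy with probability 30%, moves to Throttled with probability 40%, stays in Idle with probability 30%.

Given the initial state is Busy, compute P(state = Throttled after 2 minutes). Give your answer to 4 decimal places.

0.3400

Sum over the intermediate state after 1 minute:
P = P(Busy→Throttled)·P(Throttled→Throttled) + P(Busy→Busy)·P(Busy→Throttled) + P(Busy→Idle)·P(Idle→Throttled)
  = 0.2×0.4 + 0.3×0.2 + 0.5×0.4
  = 0.0800 + 0.0600 + 0.2000 = 0.3400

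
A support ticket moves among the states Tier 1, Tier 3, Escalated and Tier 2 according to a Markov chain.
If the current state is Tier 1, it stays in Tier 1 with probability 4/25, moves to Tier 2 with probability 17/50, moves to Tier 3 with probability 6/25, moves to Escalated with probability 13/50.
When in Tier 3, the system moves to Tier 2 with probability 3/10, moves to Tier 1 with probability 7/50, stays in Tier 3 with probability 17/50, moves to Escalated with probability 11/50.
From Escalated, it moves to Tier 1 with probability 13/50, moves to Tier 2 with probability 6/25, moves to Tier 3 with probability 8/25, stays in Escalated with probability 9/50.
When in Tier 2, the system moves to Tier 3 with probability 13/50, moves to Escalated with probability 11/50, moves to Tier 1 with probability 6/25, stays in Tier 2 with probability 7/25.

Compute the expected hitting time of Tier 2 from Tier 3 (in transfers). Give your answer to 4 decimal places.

Let t(s) be the expected number of transfers to first reach Tier 2 from state s, with t(Tier 2) = 0. Conditioning on the first transfer:
t(Tier 1) = 1 + 0.16·t(Tier 1) + 0.24·t(Tier 3) + 0.26·t(Escalated)
t(Tier 3) = 1 + 0.14·t(Tier 1) + 0.34·t(Tier 3) + 0.22·t(Escalated)
t(Escalated) = 1 + 0.26·t(Tier 1) + 0.32·t(Tier 3) + 0.18·t(Escalated)
Solving: t(Tier 1) = 3.2733, t(Tier 3) = 3.4048, t(Escalated) = 3.5861.
Expected transfers from Tier 3 to Tier 2: 3.4048.

3.4048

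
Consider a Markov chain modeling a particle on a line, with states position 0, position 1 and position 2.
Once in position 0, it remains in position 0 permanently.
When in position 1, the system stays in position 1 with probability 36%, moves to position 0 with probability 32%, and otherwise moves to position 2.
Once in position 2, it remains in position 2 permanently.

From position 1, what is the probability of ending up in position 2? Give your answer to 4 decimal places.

0.5000

Let h(s) be the probability of absorption at position 2 starting from transient state s. Then h(position 2) = 1 and h(position 0) = 0. By first-step analysis:
h(position 1) = 0.32·0 + 0.36·h(position 1) + 0.32·1
Solving: h(position 1) = 0.5000.
Starting from position 1, the probability is 0.5000.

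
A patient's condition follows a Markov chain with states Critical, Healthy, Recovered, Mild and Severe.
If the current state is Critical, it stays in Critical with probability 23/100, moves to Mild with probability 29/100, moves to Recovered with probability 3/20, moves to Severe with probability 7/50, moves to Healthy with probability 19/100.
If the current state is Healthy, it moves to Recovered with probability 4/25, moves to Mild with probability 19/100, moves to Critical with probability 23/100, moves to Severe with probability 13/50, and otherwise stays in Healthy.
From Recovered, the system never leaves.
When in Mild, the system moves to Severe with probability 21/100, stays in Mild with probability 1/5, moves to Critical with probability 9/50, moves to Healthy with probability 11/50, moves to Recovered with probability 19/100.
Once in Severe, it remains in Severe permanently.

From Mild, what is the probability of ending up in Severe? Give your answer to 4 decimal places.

Let h(s) be the probability of absorption at Severe starting from transient state s. Then h(Severe) = 1 and h(Recovered) = 0. By first-step analysis:
h(Critical) = 0.23·h(Critical) + 0.19·h(Healthy) + 0.15·0 + 0.29·h(Mild) + 0.14·1
h(Healthy) = 0.23·h(Critical) + 0.16·h(Healthy) + 0.16·0 + 0.19·h(Mild) + 0.26·1
h(Mild) = 0.18·h(Critical) + 0.22·h(Healthy) + 0.19·0 + 0.2·h(Mild) + 0.21·1
Solving: h(Critical) = 0.5271, h(Healthy) = 0.5759, h(Mild) = 0.5395.
Starting from Mild, the probability is 0.5395.

0.5395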